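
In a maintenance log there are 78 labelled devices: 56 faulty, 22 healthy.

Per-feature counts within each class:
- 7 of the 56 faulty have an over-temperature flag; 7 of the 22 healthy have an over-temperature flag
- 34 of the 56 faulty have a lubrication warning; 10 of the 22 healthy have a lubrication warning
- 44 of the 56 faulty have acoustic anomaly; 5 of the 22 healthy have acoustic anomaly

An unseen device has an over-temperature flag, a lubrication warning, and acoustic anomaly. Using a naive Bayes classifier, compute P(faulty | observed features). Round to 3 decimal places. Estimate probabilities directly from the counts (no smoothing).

faulty: (56/78) × (7/56) × (34/56) × (44/56) ≈ 0.0428114
healthy: (22/78) × (7/22) × (10/22) × (5/22) ≈ 0.00927103
P(faulty | x) = 0.0428114 / 0.05208243 ≈ 0.822

0.822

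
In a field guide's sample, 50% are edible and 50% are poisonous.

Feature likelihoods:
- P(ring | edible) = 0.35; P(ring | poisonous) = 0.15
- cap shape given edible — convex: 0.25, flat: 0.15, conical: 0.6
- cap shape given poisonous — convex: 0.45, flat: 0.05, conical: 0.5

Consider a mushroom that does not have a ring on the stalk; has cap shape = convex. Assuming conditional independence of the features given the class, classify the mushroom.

edible: 0.5 × (1−0.35) × 0.25 = 0.08125
poisonous: 0.5 × (1−0.15) × 0.45 = 0.19125
Highest score → poisonous.

poisonous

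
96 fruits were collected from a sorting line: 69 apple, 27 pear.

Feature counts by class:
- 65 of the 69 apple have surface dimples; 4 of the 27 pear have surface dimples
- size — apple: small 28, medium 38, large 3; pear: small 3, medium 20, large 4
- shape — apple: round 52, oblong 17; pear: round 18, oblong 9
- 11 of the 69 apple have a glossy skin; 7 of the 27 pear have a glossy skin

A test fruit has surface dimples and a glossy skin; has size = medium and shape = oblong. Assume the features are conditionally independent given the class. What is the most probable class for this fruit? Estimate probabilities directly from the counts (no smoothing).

apple: (69/96) × (65/69) × (38/69) × (17/69) × (11/69) ≈ 0.014646
pear: (27/96) × (4/27) × (20/27) × (9/27) × (7/27) ≈ 0.00266728
Highest score → apple.

apple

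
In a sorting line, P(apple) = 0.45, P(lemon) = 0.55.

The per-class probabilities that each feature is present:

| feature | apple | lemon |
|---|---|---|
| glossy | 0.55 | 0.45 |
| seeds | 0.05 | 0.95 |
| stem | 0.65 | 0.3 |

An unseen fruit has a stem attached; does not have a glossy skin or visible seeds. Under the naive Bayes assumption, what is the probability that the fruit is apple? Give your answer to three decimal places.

0.965

apple: 0.45 × (1−0.55) × (1−0.05) × 0.65 = 0.12504375
lemon: 0.55 × (1−0.45) × (1−0.95) × 0.3 = 0.0045375
P(apple | x) = 0.12504375 / 0.12958125 ≈ 0.965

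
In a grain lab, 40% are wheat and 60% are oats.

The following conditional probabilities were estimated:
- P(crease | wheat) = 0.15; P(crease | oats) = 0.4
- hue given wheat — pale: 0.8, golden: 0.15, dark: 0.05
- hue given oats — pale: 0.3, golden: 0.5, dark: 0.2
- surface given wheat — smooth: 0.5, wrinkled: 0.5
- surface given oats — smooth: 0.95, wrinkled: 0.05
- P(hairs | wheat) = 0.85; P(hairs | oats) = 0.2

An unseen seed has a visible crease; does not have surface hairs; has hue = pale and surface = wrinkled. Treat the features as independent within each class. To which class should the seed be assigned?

wheat

wheat: 0.4 × 0.15 × 0.8 × 0.5 × (1−0.85) = 0.0036
oats: 0.6 × 0.4 × 0.3 × 0.05 × (1−0.2) = 0.00288
Highest score → wheat.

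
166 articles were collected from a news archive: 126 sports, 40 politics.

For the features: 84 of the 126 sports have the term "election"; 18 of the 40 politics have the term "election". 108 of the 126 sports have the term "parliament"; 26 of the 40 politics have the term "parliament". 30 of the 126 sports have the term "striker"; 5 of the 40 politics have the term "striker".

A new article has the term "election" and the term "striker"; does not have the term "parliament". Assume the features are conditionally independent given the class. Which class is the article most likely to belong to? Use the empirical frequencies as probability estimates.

sports: (126/166) × (84/126) × (18/126) × (30/126) ≈ 0.0172117
politics: (40/166) × (18/40) × (14/40) × (5/40) ≈ 0.00474398
Highest score → sports.

sports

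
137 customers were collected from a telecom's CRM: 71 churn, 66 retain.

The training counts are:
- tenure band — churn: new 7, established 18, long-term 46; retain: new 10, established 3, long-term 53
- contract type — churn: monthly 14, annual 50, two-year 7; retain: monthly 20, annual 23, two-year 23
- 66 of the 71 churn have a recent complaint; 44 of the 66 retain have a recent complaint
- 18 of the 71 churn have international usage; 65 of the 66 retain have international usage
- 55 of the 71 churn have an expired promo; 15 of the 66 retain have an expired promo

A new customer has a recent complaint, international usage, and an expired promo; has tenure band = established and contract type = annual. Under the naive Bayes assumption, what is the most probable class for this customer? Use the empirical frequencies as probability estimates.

churn

churn: (71/137) × (18/71) × (50/71) × (66/71) × (18/71) × (55/71) ≈ 0.0168915
retain: (66/137) × (3/66) × (23/66) × (44/66) × (65/66) × (15/66) ≈ 0.0011387
Highest score → churn.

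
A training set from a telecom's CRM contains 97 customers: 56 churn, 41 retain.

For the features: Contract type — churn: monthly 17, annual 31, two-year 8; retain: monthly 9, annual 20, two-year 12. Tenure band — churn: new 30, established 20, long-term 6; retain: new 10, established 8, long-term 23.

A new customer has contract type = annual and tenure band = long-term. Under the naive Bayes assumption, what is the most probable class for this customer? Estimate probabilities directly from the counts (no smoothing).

retain

churn: (56/97) × (31/56) × (6/56) ≈ 0.0342415
retain: (41/97) × (20/41) × (23/41) ≈ 0.115665
Highest score → retain.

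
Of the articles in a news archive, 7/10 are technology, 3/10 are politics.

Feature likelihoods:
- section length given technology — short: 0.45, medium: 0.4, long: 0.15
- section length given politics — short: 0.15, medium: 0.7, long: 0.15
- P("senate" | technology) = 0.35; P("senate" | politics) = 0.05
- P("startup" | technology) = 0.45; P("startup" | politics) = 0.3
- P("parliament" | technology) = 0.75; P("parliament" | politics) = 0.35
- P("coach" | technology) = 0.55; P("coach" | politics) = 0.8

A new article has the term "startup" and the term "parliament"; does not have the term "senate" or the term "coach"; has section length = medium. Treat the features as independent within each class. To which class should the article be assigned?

technology

technology: 0.7 × 0.4 × (1−0.35) × 0.45 × 0.75 × (1−0.55) = 0.02764125
politics: 0.3 × 0.7 × (1−0.05) × 0.3 × 0.35 × (1−0.8) = 0.0041895
Highest score → technology.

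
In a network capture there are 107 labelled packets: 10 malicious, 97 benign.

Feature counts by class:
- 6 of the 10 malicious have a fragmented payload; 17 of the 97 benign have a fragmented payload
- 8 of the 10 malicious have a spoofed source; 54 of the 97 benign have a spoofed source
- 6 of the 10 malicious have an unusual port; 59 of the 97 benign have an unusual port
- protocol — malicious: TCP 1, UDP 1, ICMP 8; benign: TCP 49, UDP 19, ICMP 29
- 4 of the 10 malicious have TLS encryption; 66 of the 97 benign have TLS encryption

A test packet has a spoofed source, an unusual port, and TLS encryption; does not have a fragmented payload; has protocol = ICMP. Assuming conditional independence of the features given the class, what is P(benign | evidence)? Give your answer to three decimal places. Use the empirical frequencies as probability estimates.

malicious: (10/107) × (4/10) × (8/10) × (6/10) × (8/10) × (4/10) ≈ 0.00574206
benign: (97/107) × (80/97) × (54/97) × (59/97) × (29/97) × (66/97) ≈ 0.0515
P(benign | x) = 0.0515 / 0.05724206 ≈ 0.900

0.900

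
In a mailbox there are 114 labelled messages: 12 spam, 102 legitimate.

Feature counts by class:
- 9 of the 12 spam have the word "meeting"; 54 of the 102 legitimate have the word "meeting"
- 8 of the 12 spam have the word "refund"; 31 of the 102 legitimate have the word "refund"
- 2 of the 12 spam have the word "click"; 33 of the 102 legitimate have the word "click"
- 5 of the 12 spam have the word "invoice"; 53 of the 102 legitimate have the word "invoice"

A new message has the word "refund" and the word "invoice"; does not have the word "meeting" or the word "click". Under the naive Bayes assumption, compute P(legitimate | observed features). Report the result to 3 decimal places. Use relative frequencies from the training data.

spam: (12/114) × (3/12) × (8/12) × (10/12) × (5/12) ≈ 0.00609162
legitimate: (102/114) × (48/102) × (31/102) × (69/102) × (53/102) ≈ 0.0449803
P(legitimate | x) = 0.0449803 / 0.05107192 ≈ 0.881

0.881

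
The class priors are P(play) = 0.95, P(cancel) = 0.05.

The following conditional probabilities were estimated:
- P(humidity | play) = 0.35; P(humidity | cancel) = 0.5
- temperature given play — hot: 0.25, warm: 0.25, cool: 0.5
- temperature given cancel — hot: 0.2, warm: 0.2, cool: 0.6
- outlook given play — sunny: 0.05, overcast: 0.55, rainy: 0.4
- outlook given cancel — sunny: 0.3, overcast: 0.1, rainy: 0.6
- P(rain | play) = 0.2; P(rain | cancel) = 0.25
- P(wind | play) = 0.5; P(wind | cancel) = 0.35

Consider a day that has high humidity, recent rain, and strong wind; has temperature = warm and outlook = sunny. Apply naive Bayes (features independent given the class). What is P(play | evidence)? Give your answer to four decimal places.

0.7600

play: 0.95 × 0.35 × 0.25 × 0.05 × 0.2 × 0.5 = 0.000415625
cancel: 0.05 × 0.5 × 0.2 × 0.3 × 0.25 × 0.35 = 0.00013125
P(play | x) = 0.000415625 / 0.000546875 ≈ 0.7600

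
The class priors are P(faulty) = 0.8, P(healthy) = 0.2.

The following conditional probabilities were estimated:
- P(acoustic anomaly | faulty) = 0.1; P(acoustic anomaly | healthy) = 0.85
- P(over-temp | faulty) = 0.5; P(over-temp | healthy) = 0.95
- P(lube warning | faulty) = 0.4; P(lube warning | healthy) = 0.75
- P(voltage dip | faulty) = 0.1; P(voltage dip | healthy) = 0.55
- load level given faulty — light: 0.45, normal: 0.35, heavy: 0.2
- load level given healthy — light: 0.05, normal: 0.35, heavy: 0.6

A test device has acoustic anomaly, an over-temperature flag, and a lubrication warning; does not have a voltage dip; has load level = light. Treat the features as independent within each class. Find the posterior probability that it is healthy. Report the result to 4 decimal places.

faulty: 0.8 × 0.1 × 0.5 × 0.4 × (1−0.1) × 0.45 = 0.00648
healthy: 0.2 × 0.85 × 0.95 × 0.75 × (1−0.55) × 0.05 = 0.0027253125
P(healthy | x) = 0.0027253125 / 0.0092053125 ≈ 0.2961

0.2961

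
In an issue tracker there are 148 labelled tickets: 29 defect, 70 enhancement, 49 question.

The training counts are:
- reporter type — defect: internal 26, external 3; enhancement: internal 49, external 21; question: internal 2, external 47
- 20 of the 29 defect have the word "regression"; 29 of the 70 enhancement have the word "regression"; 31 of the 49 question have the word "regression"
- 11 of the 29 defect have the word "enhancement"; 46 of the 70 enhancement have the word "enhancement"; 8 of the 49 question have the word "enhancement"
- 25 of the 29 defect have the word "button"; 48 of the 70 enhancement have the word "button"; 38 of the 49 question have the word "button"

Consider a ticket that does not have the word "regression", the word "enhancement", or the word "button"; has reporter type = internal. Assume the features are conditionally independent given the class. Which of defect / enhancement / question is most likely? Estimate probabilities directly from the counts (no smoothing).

defect: (29/148) × (26/29) × (9/29) × (18/29) × (4/29) ≈ 0.00466759
enhancement: (70/148) × (49/70) × (41/70) × (24/70) × (22/70) ≈ 0.0208958
question: (49/148) × (2/49) × (18/49) × (41/49) × (11/49) ≈ 0.000932458
Highest score → enhancement.

enhancement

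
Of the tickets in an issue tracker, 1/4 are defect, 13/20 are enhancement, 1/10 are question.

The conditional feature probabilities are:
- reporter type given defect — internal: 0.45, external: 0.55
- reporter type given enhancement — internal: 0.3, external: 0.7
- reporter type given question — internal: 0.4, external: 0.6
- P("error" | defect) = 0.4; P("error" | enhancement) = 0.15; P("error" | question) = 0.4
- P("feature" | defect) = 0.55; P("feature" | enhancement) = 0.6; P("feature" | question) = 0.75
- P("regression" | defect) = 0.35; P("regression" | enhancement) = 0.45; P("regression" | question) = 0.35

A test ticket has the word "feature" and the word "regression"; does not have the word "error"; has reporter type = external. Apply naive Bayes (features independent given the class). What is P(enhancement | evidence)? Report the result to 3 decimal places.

defect: 0.25 × 0.55 × (1−0.4) × 0.55 × 0.35 = 0.01588125
enhancement: 0.65 × 0.7 × (1−0.15) × 0.6 × 0.45 = 0.1044225
question: 0.1 × 0.6 × (1−0.4) × 0.75 × 0.35 = 0.00945
P(enhancement | x) = 0.1044225 / 0.12975375 ≈ 0.805

0.805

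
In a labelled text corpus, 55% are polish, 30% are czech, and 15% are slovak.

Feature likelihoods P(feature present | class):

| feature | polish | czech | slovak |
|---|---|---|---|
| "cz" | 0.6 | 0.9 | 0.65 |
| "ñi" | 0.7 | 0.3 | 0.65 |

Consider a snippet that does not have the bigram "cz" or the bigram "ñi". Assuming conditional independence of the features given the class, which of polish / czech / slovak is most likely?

polish: 0.55 × (1−0.6) × (1−0.7) = 0.066
czech: 0.3 × (1−0.9) × (1−0.3) = 0.021
slovak: 0.15 × (1−0.65) × (1−0.65) = 0.018375
Highest score → polish.

polish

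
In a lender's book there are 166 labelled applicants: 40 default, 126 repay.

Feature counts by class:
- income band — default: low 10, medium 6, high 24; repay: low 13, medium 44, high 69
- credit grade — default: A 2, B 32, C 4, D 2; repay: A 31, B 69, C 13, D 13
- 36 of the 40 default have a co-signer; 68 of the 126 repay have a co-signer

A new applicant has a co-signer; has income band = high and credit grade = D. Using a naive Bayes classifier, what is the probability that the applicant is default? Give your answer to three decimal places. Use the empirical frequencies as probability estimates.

default: (40/166) × (24/40) × (2/40) × (36/40) ≈ 0.00650602
repay: (126/166) × (69/126) × (13/126) × (68/126) ≈ 0.0231447
P(default | x) = 0.00650602 / 0.02965072 ≈ 0.219

0.219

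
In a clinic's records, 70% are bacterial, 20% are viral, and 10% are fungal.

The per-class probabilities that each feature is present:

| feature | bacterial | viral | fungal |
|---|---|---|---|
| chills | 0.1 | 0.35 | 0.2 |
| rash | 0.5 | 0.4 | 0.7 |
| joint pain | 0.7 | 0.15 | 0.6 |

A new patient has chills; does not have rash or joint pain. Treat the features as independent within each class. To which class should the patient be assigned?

bacterial: 0.7 × 0.1 × (1−0.5) × (1−0.7) = 0.0105
viral: 0.2 × 0.35 × (1−0.4) × (1−0.15) = 0.0357
fungal: 0.1 × 0.2 × (1−0.7) × (1−0.6) = 0.0024
Highest score → viral.

viral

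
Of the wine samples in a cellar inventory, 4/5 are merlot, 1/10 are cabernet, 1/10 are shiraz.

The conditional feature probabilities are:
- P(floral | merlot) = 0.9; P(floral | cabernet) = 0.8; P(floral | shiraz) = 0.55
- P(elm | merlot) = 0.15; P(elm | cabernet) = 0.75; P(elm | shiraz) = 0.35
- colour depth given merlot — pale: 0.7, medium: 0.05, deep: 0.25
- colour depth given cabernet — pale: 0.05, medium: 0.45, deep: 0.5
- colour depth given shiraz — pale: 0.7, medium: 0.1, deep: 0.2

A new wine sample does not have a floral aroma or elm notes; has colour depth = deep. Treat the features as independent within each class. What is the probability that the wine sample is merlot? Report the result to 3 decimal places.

0.671

merlot: 0.8 × (1−0.9) × (1−0.15) × 0.25 = 0.017
cabernet: 0.1 × (1−0.8) × (1−0.75) × 0.5 = 0.0025
shiraz: 0.1 × (1−0.55) × (1−0.35) × 0.2 = 0.00585
P(merlot | x) = 0.017 / 0.02535 ≈ 0.671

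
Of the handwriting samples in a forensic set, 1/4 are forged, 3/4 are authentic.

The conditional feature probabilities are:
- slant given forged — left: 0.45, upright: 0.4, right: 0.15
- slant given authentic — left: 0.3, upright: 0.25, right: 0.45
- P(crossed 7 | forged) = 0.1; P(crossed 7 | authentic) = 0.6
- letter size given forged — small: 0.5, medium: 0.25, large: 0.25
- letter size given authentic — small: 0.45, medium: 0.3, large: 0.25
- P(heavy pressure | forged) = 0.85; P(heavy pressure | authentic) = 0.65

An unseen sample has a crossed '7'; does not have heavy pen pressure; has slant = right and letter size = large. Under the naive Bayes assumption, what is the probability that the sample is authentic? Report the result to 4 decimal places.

0.9921

forged: 0.25 × 0.15 × 0.1 × 0.25 × (1−0.85) = 0.000140625
authentic: 0.75 × 0.45 × 0.6 × 0.25 × (1−0.65) = 0.01771875
P(authentic | x) = 0.01771875 / 0.017859375 ≈ 0.9921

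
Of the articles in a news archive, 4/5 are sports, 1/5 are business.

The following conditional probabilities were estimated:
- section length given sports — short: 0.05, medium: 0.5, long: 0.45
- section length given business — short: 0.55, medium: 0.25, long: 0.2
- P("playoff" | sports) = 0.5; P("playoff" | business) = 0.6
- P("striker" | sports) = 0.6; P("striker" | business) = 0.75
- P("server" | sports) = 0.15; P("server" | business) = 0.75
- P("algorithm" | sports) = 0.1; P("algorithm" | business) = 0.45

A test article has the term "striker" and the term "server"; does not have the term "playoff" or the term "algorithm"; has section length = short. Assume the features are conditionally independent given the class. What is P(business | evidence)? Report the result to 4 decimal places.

0.8936

sports: 0.8 × 0.05 × (1−0.5) × 0.6 × 0.15 × (1−0.1) = 0.00162
business: 0.2 × 0.55 × (1−0.6) × 0.75 × 0.75 × (1−0.45) = 0.0136125
P(business | x) = 0.0136125 / 0.0152325 ≈ 0.8936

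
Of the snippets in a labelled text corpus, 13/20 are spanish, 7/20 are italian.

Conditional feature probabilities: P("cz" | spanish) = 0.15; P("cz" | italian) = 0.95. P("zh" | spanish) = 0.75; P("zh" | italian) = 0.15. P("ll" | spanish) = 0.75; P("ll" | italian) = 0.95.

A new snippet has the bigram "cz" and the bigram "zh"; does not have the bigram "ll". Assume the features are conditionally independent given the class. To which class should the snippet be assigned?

spanish

spanish: 0.65 × 0.15 × 0.75 × (1−0.75) = 0.01828125
italian: 0.35 × 0.95 × 0.15 × (1−0.95) = 0.00249375
Highest score → spanish.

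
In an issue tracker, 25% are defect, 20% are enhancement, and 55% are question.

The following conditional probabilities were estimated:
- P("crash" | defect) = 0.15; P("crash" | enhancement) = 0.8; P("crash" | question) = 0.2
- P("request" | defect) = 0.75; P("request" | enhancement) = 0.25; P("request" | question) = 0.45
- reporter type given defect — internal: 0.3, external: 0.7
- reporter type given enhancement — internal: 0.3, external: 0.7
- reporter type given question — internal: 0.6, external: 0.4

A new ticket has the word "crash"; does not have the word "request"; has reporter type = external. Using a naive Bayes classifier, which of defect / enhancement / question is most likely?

defect: 0.25 × 0.15 × (1−0.75) × 0.7 = 0.0065625
enhancement: 0.2 × 0.8 × (1−0.25) × 0.7 = 0.084
question: 0.55 × 0.2 × (1−0.45) × 0.4 = 0.0242
Highest score → enhancement.

enhancement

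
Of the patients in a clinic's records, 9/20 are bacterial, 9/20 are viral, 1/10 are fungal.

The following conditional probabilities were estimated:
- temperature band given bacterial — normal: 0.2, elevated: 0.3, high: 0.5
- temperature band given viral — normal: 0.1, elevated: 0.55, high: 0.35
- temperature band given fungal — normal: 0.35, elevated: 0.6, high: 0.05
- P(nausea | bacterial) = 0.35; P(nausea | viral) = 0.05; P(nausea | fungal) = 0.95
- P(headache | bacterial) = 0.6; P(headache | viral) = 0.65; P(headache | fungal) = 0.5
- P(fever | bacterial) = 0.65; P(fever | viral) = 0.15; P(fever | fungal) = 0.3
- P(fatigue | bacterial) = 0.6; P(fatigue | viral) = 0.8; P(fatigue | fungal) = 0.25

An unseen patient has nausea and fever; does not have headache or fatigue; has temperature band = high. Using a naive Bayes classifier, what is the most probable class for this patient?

bacterial: 0.45 × 0.5 × 0.35 × (1−0.6) × 0.65 × (1−0.6) = 0.00819
viral: 0.45 × 0.35 × 0.05 × (1−0.65) × 0.15 × (1−0.8) = 0.0000826875
fungal: 0.1 × 0.05 × 0.95 × (1−0.5) × 0.3 × (1−0.25) = 0.000534375
Highest score → bacterial.

bacterial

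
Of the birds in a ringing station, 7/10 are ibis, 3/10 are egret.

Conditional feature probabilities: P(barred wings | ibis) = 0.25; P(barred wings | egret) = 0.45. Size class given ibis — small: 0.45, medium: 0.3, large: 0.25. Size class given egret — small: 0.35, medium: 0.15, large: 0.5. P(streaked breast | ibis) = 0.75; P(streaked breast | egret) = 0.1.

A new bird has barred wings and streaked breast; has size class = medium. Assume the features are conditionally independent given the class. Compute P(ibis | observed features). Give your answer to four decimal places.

0.9511

ibis: 0.7 × 0.25 × 0.3 × 0.75 = 0.039375
egret: 0.3 × 0.45 × 0.15 × 0.1 = 0.002025
P(ibis | x) = 0.039375 / 0.0414 ≈ 0.9511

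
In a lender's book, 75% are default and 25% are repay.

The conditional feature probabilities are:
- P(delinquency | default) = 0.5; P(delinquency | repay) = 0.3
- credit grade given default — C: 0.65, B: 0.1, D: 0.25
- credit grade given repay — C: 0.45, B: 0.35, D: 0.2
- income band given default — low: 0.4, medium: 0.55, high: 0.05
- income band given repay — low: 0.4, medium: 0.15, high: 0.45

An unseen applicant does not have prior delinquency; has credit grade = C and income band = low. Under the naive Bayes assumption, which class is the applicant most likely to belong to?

default

default: 0.75 × (1−0.5) × 0.65 × 0.4 = 0.0975
repay: 0.25 × (1−0.3) × 0.45 × 0.4 = 0.0315
Highest score → default.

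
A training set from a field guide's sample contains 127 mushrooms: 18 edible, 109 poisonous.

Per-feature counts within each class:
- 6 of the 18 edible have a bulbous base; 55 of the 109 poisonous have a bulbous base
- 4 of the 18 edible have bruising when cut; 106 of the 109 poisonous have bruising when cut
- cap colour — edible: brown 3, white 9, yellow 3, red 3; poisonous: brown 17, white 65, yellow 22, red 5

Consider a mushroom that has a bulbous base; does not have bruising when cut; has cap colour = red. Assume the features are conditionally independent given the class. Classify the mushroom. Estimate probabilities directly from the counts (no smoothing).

edible

edible: (18/127) × (6/18) × (14/18) × (3/18) ≈ 0.00612423
poisonous: (109/127) × (55/109) × (3/109) × (5/109) ≈ 0.000546761
Highest score → edible.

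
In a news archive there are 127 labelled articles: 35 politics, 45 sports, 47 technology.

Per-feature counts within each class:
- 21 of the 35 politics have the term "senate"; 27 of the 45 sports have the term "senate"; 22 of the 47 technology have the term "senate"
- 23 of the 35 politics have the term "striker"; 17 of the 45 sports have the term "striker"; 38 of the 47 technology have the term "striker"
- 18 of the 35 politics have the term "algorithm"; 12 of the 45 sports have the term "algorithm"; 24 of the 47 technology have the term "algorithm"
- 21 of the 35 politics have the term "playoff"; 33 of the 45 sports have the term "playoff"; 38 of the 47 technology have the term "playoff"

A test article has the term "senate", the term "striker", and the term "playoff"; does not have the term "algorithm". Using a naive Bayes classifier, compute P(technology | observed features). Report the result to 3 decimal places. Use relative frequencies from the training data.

politics: (35/127) × (21/35) × (23/35) × (17/35) × (21/35) ≈ 0.031667
sports: (45/127) × (27/45) × (17/45) × (33/45) × (33/45) ≈ 0.0431916
technology: (47/127) × (22/47) × (38/47) × (23/47) × (38/47) ≈ 0.0554141
P(technology | x) = 0.0554141 / 0.1302727 ≈ 0.425

0.425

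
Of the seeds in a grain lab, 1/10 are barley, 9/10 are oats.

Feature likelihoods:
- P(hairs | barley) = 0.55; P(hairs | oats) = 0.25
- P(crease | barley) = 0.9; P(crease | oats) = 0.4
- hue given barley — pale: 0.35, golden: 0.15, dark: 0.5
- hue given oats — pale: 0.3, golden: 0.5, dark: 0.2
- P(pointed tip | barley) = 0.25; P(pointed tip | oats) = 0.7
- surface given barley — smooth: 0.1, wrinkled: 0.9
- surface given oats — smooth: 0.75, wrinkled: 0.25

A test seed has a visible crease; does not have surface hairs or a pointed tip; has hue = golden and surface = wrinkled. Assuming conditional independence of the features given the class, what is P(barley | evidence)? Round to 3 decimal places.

0.288

barley: 0.1 × (1−0.55) × 0.9 × 0.15 × (1−0.25) × 0.9 = 0.004100625
oats: 0.9 × (1−0.25) × 0.4 × 0.5 × (1−0.7) × 0.25 = 0.010125
P(barley | x) = 0.004100625 / 0.014225625 ≈ 0.288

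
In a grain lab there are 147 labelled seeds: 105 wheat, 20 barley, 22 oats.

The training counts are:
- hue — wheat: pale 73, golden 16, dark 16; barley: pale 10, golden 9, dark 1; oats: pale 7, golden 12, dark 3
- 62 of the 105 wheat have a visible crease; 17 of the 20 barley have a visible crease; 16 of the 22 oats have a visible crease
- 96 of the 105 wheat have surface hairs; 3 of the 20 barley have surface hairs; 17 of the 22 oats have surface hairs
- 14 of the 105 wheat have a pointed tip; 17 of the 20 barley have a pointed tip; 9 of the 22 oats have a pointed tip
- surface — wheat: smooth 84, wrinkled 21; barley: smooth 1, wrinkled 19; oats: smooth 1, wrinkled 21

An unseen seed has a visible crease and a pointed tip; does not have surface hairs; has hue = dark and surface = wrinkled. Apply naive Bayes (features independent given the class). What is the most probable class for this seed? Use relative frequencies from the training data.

wheat: (105/147) × (16/105) × (62/105) × (9/105) × (14/105) × (21/105) ≈ 0.000146902
barley: (20/147) × (1/20) × (17/20) × (17/20) × (17/20) × (19/20) ≈ 0.00396884
oats: (22/147) × (3/22) × (16/22) × (5/22) × (9/22) × (21/22) ≈ 0.00131724
Highest score → barley.

barley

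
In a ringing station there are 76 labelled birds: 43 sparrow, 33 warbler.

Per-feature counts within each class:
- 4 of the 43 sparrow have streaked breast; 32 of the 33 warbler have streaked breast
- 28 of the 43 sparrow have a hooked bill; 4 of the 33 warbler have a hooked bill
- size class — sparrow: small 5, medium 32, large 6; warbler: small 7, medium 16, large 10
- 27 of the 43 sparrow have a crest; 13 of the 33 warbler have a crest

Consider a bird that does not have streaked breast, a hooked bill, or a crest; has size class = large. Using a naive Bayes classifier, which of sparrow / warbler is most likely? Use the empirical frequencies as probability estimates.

sparrow

sparrow: (43/76) × (39/43) × (15/43) × (6/43) × (16/43) ≈ 0.00929412
warbler: (33/76) × (1/33) × (29/33) × (10/33) × (20/33) ≈ 0.0021236
Highest score → sparrow.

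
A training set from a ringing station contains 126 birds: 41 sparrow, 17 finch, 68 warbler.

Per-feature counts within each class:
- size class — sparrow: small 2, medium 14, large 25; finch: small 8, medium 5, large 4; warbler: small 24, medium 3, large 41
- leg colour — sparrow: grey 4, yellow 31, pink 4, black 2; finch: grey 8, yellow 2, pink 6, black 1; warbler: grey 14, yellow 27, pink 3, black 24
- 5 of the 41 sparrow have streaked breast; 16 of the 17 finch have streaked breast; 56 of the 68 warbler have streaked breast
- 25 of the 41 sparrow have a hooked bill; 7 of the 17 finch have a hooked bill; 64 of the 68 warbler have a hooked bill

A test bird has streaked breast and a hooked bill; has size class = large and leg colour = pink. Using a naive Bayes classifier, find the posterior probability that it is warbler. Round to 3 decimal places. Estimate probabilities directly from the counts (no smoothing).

0.658

sparrow: (41/126) × (25/41) × (4/41) × (5/41) × (25/41) ≈ 0.00143942
finch: (17/126) × (4/17) × (6/17) × (16/17) × (7/17) ≈ 0.00434222
warbler: (68/126) × (41/68) × (3/68) × (56/68) × (64/68) ≈ 0.0111269
P(warbler | x) = 0.0111269 / 0.01690854 ≈ 0.658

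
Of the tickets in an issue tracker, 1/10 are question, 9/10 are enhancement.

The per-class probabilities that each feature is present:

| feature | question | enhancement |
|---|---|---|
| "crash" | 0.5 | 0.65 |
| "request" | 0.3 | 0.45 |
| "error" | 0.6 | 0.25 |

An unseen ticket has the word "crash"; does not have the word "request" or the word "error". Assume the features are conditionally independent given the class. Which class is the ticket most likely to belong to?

question: 0.1 × 0.5 × (1−0.3) × (1−0.6) = 0.014
enhancement: 0.9 × 0.65 × (1−0.45) × (1−0.25) = 0.2413125
Highest score → enhancement.

enhancement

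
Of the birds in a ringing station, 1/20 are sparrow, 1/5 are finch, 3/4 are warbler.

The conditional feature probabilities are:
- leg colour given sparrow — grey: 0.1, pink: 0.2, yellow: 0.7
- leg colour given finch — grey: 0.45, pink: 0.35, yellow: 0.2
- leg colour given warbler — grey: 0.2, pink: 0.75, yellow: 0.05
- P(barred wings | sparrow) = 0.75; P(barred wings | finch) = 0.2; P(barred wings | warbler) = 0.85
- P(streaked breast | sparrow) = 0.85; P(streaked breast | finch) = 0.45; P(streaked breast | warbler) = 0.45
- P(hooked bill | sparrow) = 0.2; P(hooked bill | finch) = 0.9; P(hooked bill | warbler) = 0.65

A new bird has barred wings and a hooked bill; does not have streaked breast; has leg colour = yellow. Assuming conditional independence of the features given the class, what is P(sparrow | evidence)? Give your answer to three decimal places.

sparrow: 0.05 × 0.7 × 0.75 × (1−0.85) × 0.2 = 0.0007875
finch: 0.2 × 0.2 × 0.2 × (1−0.45) × 0.9 = 0.00396
warbler: 0.75 × 0.05 × 0.85 × (1−0.45) × 0.65 = 0.0113953125
P(sparrow | x) = 0.0007875 / 0.0161428125 ≈ 0.049

0.049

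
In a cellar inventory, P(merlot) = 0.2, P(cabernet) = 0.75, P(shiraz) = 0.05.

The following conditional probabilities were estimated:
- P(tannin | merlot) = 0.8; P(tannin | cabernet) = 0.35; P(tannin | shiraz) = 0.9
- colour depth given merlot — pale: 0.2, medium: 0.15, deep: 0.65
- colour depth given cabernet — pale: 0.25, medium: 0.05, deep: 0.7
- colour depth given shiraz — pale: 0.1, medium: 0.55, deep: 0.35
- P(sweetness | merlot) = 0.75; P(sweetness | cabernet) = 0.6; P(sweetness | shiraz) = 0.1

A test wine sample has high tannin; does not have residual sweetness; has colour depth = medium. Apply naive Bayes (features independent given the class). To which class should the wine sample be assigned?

shiraz

merlot: 0.2 × 0.8 × 0.15 × (1−0.75) = 0.006
cabernet: 0.75 × 0.35 × 0.05 × (1−0.6) = 0.00525
shiraz: 0.05 × 0.9 × 0.55 × (1−0.1) = 0.022275
Highest score → shiraz.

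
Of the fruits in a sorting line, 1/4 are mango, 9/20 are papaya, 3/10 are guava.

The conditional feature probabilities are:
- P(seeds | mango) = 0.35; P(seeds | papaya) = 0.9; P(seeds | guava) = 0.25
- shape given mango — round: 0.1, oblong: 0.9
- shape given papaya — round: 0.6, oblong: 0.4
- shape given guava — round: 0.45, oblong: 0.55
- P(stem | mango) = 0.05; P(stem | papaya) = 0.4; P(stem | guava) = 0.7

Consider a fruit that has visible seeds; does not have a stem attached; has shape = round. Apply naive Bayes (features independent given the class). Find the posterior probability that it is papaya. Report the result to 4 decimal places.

0.8877

mango: 0.25 × 0.35 × 0.1 × (1−0.05) = 0.0083125
papaya: 0.45 × 0.9 × 0.6 × (1−0.4) = 0.1458
guava: 0.3 × 0.25 × 0.45 × (1−0.7) = 0.010125
P(papaya | x) = 0.1458 / 0.1642375 ≈ 0.8877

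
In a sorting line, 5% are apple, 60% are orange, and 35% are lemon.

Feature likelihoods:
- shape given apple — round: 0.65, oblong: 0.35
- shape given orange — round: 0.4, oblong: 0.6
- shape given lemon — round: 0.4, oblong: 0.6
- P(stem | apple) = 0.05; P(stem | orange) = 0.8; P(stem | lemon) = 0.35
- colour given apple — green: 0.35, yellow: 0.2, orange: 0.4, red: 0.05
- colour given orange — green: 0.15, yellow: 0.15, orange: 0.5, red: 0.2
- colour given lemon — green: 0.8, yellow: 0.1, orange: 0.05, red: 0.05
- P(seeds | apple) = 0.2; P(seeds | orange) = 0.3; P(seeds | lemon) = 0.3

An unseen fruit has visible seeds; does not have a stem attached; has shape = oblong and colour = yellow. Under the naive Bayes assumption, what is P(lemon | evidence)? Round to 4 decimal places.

0.5119

apple: 0.05 × 0.35 × (1−0.05) × 0.2 × 0.2 = 0.000665
orange: 0.6 × 0.6 × (1−0.8) × 0.15 × 0.3 = 0.00324
lemon: 0.35 × 0.6 × (1−0.35) × 0.1 × 0.3 = 0.004095
P(lemon | x) = 0.004095 / 0.008 ≈ 0.5119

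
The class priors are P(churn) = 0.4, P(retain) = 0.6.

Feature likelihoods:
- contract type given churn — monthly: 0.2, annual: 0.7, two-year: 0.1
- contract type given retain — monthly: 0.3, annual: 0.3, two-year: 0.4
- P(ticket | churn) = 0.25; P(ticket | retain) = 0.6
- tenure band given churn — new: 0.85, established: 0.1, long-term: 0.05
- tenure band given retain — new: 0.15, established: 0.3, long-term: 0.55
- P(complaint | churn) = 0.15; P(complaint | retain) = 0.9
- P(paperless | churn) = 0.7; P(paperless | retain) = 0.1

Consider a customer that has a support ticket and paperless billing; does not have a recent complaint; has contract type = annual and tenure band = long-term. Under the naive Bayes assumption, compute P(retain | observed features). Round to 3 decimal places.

churn: 0.4 × 0.7 × 0.25 × 0.05 × (1−0.15) × 0.7 = 0.0020825
retain: 0.6 × 0.3 × 0.6 × 0.55 × (1−0.9) × 0.1 = 0.000594
P(retain | x) = 0.000594 / 0.0026765 ≈ 0.222

0.222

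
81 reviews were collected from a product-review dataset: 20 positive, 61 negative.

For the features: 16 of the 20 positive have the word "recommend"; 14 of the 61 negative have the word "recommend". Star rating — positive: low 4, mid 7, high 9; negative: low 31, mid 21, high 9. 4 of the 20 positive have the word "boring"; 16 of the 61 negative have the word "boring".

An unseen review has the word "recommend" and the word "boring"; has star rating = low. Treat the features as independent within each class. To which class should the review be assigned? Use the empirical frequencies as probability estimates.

positive: (20/81) × (16/20) × (4/20) × (4/20) ≈ 0.00790123
negative: (61/81) × (14/61) × (31/61) × (16/61) ≈ 0.0230391
Highest score → negative.

negative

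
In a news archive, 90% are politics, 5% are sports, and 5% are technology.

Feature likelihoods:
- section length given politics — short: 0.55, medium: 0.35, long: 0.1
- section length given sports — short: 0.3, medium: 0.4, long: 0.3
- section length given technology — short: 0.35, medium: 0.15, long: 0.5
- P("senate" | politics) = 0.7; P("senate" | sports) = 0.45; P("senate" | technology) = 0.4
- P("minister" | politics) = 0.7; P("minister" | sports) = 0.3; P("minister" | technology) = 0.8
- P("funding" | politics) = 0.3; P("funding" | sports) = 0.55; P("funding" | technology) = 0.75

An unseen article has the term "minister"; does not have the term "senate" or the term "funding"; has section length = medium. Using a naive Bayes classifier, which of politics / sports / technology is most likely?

politics: 0.9 × 0.35 × (1−0.7) × 0.7 × (1−0.3) = 0.046305
sports: 0.05 × 0.4 × (1−0.45) × 0.3 × (1−0.55) = 0.001485
technology: 0.05 × 0.15 × (1−0.4) × 0.8 × (1−0.75) = 0.0009
Highest score → politics.

politics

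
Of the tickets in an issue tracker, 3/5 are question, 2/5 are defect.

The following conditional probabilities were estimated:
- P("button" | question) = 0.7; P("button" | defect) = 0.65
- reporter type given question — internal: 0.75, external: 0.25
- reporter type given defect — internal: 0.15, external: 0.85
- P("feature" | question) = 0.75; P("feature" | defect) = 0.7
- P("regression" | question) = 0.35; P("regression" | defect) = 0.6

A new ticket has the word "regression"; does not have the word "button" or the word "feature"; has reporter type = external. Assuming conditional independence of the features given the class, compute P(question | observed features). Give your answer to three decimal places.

0.155

question: 0.6 × (1−0.7) × 0.25 × (1−0.75) × 0.35 = 0.0039375
defect: 0.4 × (1−0.65) × 0.85 × (1−0.7) × 0.6 = 0.02142
P(question | x) = 0.0039375 / 0.0253575 ≈ 0.155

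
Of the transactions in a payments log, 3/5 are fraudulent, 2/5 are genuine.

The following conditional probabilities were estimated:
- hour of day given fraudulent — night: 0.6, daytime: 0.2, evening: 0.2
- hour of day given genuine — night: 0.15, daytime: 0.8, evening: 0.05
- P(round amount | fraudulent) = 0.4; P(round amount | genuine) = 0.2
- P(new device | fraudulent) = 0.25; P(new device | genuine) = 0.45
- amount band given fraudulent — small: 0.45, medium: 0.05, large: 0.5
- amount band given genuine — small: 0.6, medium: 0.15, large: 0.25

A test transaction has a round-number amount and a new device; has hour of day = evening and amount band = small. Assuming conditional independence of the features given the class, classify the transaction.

fraudulent: 0.6 × 0.2 × 0.4 × 0.25 × 0.45 = 0.0054
genuine: 0.4 × 0.05 × 0.2 × 0.45 × 0.6 = 0.00108
Highest score → fraudulent.

fraudulent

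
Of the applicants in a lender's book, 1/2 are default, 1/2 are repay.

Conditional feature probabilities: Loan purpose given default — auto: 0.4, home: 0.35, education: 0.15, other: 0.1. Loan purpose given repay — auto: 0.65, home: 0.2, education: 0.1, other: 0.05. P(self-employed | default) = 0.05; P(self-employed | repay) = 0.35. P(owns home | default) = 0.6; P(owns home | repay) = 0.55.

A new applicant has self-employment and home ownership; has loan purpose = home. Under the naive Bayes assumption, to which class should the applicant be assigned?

repay

default: 0.5 × 0.35 × 0.05 × 0.6 = 0.00525
repay: 0.5 × 0.2 × 0.35 × 0.55 = 0.01925
Highest score → repay.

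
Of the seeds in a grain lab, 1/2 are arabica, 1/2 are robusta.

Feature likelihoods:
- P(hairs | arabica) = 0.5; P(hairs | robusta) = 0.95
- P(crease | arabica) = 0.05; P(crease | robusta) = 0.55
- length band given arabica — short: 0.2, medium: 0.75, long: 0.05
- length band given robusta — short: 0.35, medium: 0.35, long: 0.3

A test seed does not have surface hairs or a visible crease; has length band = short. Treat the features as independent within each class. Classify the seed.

arabica

arabica: 0.5 × (1−0.5) × (1−0.05) × 0.2 = 0.0475
robusta: 0.5 × (1−0.95) × (1−0.55) × 0.35 = 0.0039375
Highest score → arabica.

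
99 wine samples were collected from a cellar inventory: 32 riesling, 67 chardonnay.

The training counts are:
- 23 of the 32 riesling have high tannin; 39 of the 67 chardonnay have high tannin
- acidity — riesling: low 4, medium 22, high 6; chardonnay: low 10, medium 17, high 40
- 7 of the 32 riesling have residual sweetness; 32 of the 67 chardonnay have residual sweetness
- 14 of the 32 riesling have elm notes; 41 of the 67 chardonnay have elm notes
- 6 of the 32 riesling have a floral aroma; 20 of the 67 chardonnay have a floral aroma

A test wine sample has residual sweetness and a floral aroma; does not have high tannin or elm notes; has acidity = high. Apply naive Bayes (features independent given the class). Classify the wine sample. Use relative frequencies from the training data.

chardonnay

riesling: (32/99) × (9/32) × (6/32) × (7/32) × (18/32) × (6/32) ≈ 0.000393261
chardonnay: (67/99) × (28/67) × (40/67) × (32/67) × (26/67) × (20/67) ≈ 0.00934194
Highest score → chardonnay.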